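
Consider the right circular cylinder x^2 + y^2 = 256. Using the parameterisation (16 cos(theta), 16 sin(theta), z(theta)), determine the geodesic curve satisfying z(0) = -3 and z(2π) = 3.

Parameterise the cylinder of radius R = 16 as
    r(θ) = (16 cos θ, 16 sin θ, z(θ)).
The arc-length element is
    ds = sqrt(256 + (dz/dθ)^2) dθ,
so the Lagrangian is L = sqrt(256 + z'^2).
L depends on z' only, not on z or θ, so ∂L/∂z = 0 and
    ∂L/∂z' = z' / sqrt(256 + z'^2).
The Euler-Lagrange equation gives
    d/dθ( z' / sqrt(256 + z'^2) ) = 0,
so z' is constant. Integrating once:
    z(θ) = a θ + b,
a helix on the cylinder (a straight line when the cylinder is unrolled). The constants a, b are determined by the endpoint conditions.
With endpoint conditions z(0) = -3 and z(2π) = 3: from z(0) = b we get b = -3, and a·2π + -3 = 3 gives a = 3/π, so
    z(θ) = (3/π) θ − 3.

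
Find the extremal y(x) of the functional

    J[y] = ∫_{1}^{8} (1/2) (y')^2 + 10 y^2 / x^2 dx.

The Lagrangian is L = (1/2) (y')^2 + 10 y^2 / x^2.
Compute ∂L/∂y = 20y/x^2, ∂L/∂y' = y'.
The Euler-Lagrange equation d/dx(∂L/∂y') − ∂L/∂y = 0 reduces to
    y'' − 20/x^2 · y = 0  (x > 0).
Its general solution is
    y(x) = A x^5 + B x^(-4),
with A, B fixed by the endpoint conditions.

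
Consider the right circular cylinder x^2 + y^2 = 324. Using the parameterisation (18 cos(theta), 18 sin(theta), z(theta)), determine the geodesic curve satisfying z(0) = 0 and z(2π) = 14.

Parameterise the cylinder of radius R = 18 as
    r(θ) = (18 cos θ, 18 sin θ, z(θ)).
The arc-length element is
    ds = sqrt(324 + (dz/dθ)^2) dθ,
so the Lagrangian is L = sqrt(324 + z'^2).
L depends on z' only, not on z or θ, so ∂L/∂z = 0 and
    ∂L/∂z' = z' / sqrt(324 + z'^2).
The Euler-Lagrange equation gives
    d/dθ( z' / sqrt(324 + z'^2) ) = 0,
so z' is constant. Integrating once:
    z(θ) = a θ + b,
a helix on the cylinder (a straight line when the cylinder is unrolled). The constants a, b are determined by the endpoint conditions.
With endpoint conditions z(0) = 0 and z(2π) = 14: from z(0) = b we get b = 0, and a·2π + 0 = 14 gives a = 7/π, so
    z(θ) = (7/π) θ.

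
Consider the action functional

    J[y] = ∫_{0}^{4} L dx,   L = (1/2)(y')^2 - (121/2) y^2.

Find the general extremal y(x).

The Lagrangian is L = (1/2)(y')^2 - (121/2) y^2.
∂L/∂y = -121y.
∂L/∂y' = y'.
The Euler-Lagrange equation d/dx(∂L/∂y') − ∂L/∂y = 0 becomes:
    y'' + 121 y = 0
General solution: y(x) = A sin(11x) + B cos(11x), where A and B are arbitrary constants fixed by the endpoint conditions.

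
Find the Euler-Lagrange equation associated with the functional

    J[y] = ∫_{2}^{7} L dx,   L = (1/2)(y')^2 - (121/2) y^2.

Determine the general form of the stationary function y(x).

The Lagrangian is L = (1/2)(y')^2 - (121/2) y^2.
∂L/∂y = -121y.
∂L/∂y' = y'.
The Euler-Lagrange equation d/dx(∂L/∂y') − ∂L/∂y = 0 becomes:
    y'' + 121 y = 0
General solution: y(x) = A sin(11x) + B cos(11x), where A and B are arbitrary constants fixed by the endpoint conditions.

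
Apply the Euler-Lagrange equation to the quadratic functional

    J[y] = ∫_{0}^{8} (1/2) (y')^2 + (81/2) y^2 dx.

The Lagrangian is L = (1/2) (y')^2 + (81/2) y^2.
Compute ∂L/∂y = 81y, ∂L/∂y' = y'.
The Euler-Lagrange equation d/dx(∂L/∂y') − ∂L/∂y = 0 reduces to
    y'' − 81 y = 0.
Its general solution is
    y(x) = A e^(9x) + B e^(−9x),
with A, B fixed by the endpoint conditions.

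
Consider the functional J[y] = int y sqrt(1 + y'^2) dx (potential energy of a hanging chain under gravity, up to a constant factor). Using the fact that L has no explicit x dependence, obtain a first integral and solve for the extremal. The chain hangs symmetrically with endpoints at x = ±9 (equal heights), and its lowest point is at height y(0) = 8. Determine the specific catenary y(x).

The Lagrangian L(y, y') = y sqrt(1 + y'^2) has no explicit x dependence, so the Beltrami identity applies:
    L − y' ∂L/∂y' = C.
Compute ∂L/∂y' = y · y' / sqrt(1 + y'^2). Then
    L − y' ∂L/∂y'
    = y sqrt(1 + y'^2) − y · y'^2 / sqrt(1 + y'^2)
    = y (1 + y'^2 − y'^2) / sqrt(1 + y'^2)
    = y / sqrt(1 + y'^2) = C.
Squaring gives y^2 = C^2 (1 + y'^2), i.e.
    y'^2 = y^2 / C^2 − 1.
Separating variables,
    dy / sqrt(y^2 − C^2) = dx / C,
and integrating gives arccosh(y / C) = (x − a)/C, so
    y(x) = C cosh((x − a)/C),
the catenary. The constants C and a are fixed by the two endpoint conditions (and, for the hanging-chain problem, the length constraint selects C).
Now fit the given data. The endpoints x = ±9 are symmetric at equal height, so the catenary is even about its minimum: a = 0 and y(x) = C cosh(x/C). The lowest point is y(0) = C cosh(0) = C, and we are told y(0) = 8, so C = 8. Therefore
    y(x) = 8 cosh(x/8),
and at the endpoints
    y(±9) = 8 cosh(9/8).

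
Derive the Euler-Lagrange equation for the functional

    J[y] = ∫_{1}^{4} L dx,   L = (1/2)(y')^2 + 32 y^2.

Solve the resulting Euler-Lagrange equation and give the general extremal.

The Lagrangian is L = (1/2)(y')^2 + 32 y^2.
∂L/∂y = 64y.
∂L/∂y' = y'.
The Euler-Lagrange equation d/dx(∂L/∂y') − ∂L/∂y = 0 becomes:
    y'' - 64 y = 0
General solution: y(x) = A e^(8x) + B e^(-8x), where A and B are arbitrary constants fixed by the endpoint conditions.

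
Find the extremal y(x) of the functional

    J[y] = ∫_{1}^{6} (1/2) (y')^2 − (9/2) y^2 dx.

The Lagrangian is L = (1/2) (y')^2 − (9/2) y^2.
Compute ∂L/∂y = -9y, ∂L/∂y' = y'.
The Euler-Lagrange equation d/dx(∂L/∂y') − ∂L/∂y = 0 reduces to
    y'' + 9 y = 0.
Its general solution is
    y(x) = A sin(3x) + B cos(3x),
with A, B fixed by the endpoint conditions.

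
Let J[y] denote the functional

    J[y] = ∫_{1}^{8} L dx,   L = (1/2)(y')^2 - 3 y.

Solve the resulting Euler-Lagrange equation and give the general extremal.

The Lagrangian is L = (1/2)(y')^2 - 3 y.
∂L/∂y = -3.
∂L/∂y' = y'.
The Euler-Lagrange equation d/dx(∂L/∂y') − ∂L/∂y = 0 becomes:
    y'' + 3 = 0
General solution: y(x) = -(3/2) x^2 + A x + B, where A and B are arbitrary constants fixed by the endpoint conditions.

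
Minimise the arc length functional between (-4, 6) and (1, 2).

Arc-length functional: J[y] = ∫ sqrt(1 + (y')^2) dx.
Lagrangian L = sqrt(1 + (y')^2) has no explicit y dependence, so ∂L/∂y = 0 and the Euler-Lagrange equation gives
    d/dx( y' / sqrt(1 + (y')^2) ) = 0  ⇒  y' / sqrt(1 + (y')^2) = const.
Hence y' is constant, so y(x) is affine.
Fitting the endpoints (-4, 6) and (1, 2):
    slope m = (2 − 6) / (1 − (-4)) = -4/5,
    intercept c = 6 − m·(-4) = 14/5.
Extremal: y(x) = (-4/5) x + 14/5.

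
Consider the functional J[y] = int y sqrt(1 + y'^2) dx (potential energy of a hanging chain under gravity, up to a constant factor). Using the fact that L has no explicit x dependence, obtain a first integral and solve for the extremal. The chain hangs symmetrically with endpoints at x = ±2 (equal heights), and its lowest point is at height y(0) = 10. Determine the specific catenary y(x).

The Lagrangian L(y, y') = y sqrt(1 + y'^2) has no explicit x dependence, so the Beltrami identity applies:
    L − y' ∂L/∂y' = C.
Compute ∂L/∂y' = y · y' / sqrt(1 + y'^2). Then
    L − y' ∂L/∂y'
    = y sqrt(1 + y'^2) − y · y'^2 / sqrt(1 + y'^2)
    = y (1 + y'^2 − y'^2) / sqrt(1 + y'^2)
    = y / sqrt(1 + y'^2) = C.
Squaring gives y^2 = C^2 (1 + y'^2), i.e.
    y'^2 = y^2 / C^2 − 1.
Separating variables,
    dy / sqrt(y^2 − C^2) = dx / C,
and integrating gives arccosh(y / C) = (x − a)/C, so
    y(x) = C cosh((x − a)/C),
the catenary. The constants C and a are fixed by the two endpoint conditions (and, for the hanging-chain problem, the length constraint selects C).
Now fit the given data. The endpoints x = ±2 are symmetric at equal height, so the catenary is even about its minimum: a = 0 and y(x) = C cosh(x/C). The lowest point is y(0) = C cosh(0) = C, and we are told y(0) = 10, so C = 10. Therefore
    y(x) = 10 cosh(x/10),
and at the endpoints
    y(±2) = 10 cosh(2/10).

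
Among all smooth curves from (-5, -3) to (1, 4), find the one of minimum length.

Arc-length functional: J[y] = ∫ sqrt(1 + (y')^2) dx.
Lagrangian L = sqrt(1 + (y')^2) has no explicit y dependence, so ∂L/∂y = 0 and the Euler-Lagrange equation gives
    d/dx( y' / sqrt(1 + (y')^2) ) = 0  ⇒  y' / sqrt(1 + (y')^2) = const.
Hence y' is constant, so y(x) is affine.
Fitting the endpoints (-5, -3) and (1, 4):
    slope m = (4 − (-3)) / (1 − (-5)) = 7/6,
    intercept c = (-3) − m·(-5) = 17/6.
Extremal: y(x) = (7/6) x + 17/6.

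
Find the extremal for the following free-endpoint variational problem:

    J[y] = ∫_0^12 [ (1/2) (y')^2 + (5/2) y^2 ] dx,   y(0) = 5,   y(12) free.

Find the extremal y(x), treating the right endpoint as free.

The Lagrangian L = (1/2) (y')^2 + (5/2) y^2 gives
    ∂L/∂y = 5 y,   ∂L/∂y' = y'.
Euler-Lagrange: y'' − 5 y = 0.
With k = sqrt(5), the general solution is
    y(x) = A cosh(sqrt(5) x) + B sinh(sqrt(5) x).
Fixed left endpoint y(0) = 5 ⇒ A = 5.
The right endpoint x = 12 is free, so the natural (transversality) condition is ∂L/∂y' |_{x=12} = 0, i.e. y'(12) = 0.
Compute y'(x) = A k sinh(k x) + B k cosh(k x), so
    y'(12) = A k sinh(k·12) + B k cosh(k·12) = 0
    ⇒ B = −A tanh(k·12) = − 5 tanh(sqrt(5)·12).
Therefore the extremal is
    y(x) = 5 cosh(sqrt(5) x) − 5 tanh(sqrt(5)·12) sinh(sqrt(5) x).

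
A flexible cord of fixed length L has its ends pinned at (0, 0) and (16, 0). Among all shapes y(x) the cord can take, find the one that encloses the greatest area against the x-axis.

Set up the augmented Lagrangian using a multiplier λ for the length constraint:
    F(y, y') = y − λ sqrt(1 + y'^2).
F has no explicit x dependence, so the Beltrami identity yields a first integral
    F − y' ∂F/∂y' = C.
Compute ∂F/∂y' = −λ y' / sqrt(1 + y'^2). Then
    y − λ sqrt(1 + y'^2) + λ y'^2 / sqrt(1 + y'^2) = C
    ⇒  y − λ / sqrt(1 + y'^2) = C.
Solving for y' and integrating gives
    (x − a)^2 + (y − b)^2 = λ^2,
a circular arc of radius λ. The constants a, b are determined by the endpoint conditions y(0) = y(16) = 0, and λ is fixed implicitly by the length constraint
    ∫_{0}^{16} sqrt(1 + y'^2) dx = L.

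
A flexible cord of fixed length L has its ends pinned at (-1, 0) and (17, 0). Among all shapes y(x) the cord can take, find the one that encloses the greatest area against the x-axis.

Set up the augmented Lagrangian using a multiplier λ for the length constraint:
    F(y, y') = y − λ sqrt(1 + y'^2).
F has no explicit x dependence, so the Beltrami identity yields a first integral
    F − y' ∂F/∂y' = C.
Compute ∂F/∂y' = −λ y' / sqrt(1 + y'^2). Then
    y − λ sqrt(1 + y'^2) + λ y'^2 / sqrt(1 + y'^2) = C
    ⇒  y − λ / sqrt(1 + y'^2) = C.
Solving for y' and integrating gives
    (x − a)^2 + (y − b)^2 = λ^2,
a circular arc of radius λ. The constants a, b are determined by the endpoint conditions y(-1) = y(17) = 0, and λ is fixed implicitly by the length constraint
    ∫_{-1}^{17} sqrt(1 + y'^2) dx = L.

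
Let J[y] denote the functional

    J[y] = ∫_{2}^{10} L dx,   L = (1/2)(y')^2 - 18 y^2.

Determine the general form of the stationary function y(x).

The Lagrangian is L = (1/2)(y')^2 - 18 y^2.
∂L/∂y = -36y.
∂L/∂y' = y'.
The Euler-Lagrange equation d/dx(∂L/∂y') − ∂L/∂y = 0 becomes:
    y'' + 36 y = 0
General solution: y(x) = A sin(6x) + B cos(6x), where A and B are arbitrary constants fixed by the endpoint conditions.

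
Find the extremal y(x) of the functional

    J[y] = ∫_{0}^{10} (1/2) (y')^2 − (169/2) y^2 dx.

The Lagrangian is L = (1/2) (y')^2 − (169/2) y^2.
Compute ∂L/∂y = -169y, ∂L/∂y' = y'.
The Euler-Lagrange equation d/dx(∂L/∂y') − ∂L/∂y = 0 reduces to
    y'' + 169 y = 0.
Its general solution is
    y(x) = A sin(13x) + B cos(13x),
with A, B fixed by the endpoint conditions.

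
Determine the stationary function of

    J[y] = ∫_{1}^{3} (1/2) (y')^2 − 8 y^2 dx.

The Lagrangian is L = (1/2) (y')^2 − 8 y^2.
Compute ∂L/∂y = -16y, ∂L/∂y' = y'.
The Euler-Lagrange equation d/dx(∂L/∂y') − ∂L/∂y = 0 reduces to
    y'' + 16 y = 0.
Its general solution is
    y(x) = A sin(4x) + B cos(4x),
with A, B fixed by the endpoint conditions.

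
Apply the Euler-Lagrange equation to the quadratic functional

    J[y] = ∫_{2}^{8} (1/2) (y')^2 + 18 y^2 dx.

The Lagrangian is L = (1/2) (y')^2 + 18 y^2.
Compute ∂L/∂y = 36y, ∂L/∂y' = y'.
The Euler-Lagrange equation d/dx(∂L/∂y') − ∂L/∂y = 0 reduces to
    y'' − 36 y = 0.
Its general solution is
    y(x) = A e^(6x) + B e^(−6x),
with A, B fixed by the endpoint conditions.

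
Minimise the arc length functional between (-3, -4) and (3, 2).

Arc-length functional: J[y] = ∫ sqrt(1 + (y')^2) dx.
Lagrangian L = sqrt(1 + (y')^2) has no explicit y dependence, so ∂L/∂y = 0 and the Euler-Lagrange equation gives
    d/dx( y' / sqrt(1 + (y')^2) ) = 0  ⇒  y' / sqrt(1 + (y')^2) = const.
Hence y' is constant, so y(x) is affine.
Fitting the endpoints (-3, -4) and (3, 2):
    slope m = (2 − (-4)) / (3 − (-3)) = 1,
    intercept c = (-4) − m·(-3) = -1.
Extremal: y(x) = x - 1.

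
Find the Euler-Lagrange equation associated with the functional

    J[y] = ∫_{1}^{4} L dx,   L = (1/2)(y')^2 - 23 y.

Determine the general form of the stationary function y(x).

The Lagrangian is L = (1/2)(y')^2 - 23 y.
∂L/∂y = -23.
∂L/∂y' = y'.
The Euler-Lagrange equation d/dx(∂L/∂y') − ∂L/∂y = 0 becomes:
    y'' + 23 = 0
General solution: y(x) = -(23/2) x^2 + A x + B, where A and B are arbitrary constants fixed by the endpoint conditions.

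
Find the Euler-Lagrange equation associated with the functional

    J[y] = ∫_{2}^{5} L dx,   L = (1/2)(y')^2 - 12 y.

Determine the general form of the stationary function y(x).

The Lagrangian is L = (1/2)(y')^2 - 12 y.
∂L/∂y = -12.
∂L/∂y' = y'.
The Euler-Lagrange equation d/dx(∂L/∂y') − ∂L/∂y = 0 becomes:
    y'' + 12 = 0
General solution: y(x) = -6 x^2 + A x + B, where A and B are arbitrary constants fixed by the endpoint conditions.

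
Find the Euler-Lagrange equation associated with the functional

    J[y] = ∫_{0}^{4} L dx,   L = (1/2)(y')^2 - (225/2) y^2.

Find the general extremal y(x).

The Lagrangian is L = (1/2)(y')^2 - (225/2) y^2.
∂L/∂y = -225y.
∂L/∂y' = y'.
The Euler-Lagrange equation d/dx(∂L/∂y') − ∂L/∂y = 0 becomes:
    y'' + 225 y = 0
General solution: y(x) = A sin(15x) + B cos(15x), where A and B are arbitrary constants fixed by the endpoint conditions.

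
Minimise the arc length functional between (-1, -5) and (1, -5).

Arc-length functional: J[y] = ∫ sqrt(1 + (y')^2) dx.
Lagrangian L = sqrt(1 + (y')^2) has no explicit y dependence, so ∂L/∂y = 0 and the Euler-Lagrange equation gives
    d/dx( y' / sqrt(1 + (y')^2) ) = 0  ⇒  y' / sqrt(1 + (y')^2) = const.
Hence y' is constant, so y(x) is affine.
Fitting the endpoints (-1, -5) and (1, -5):
    slope m = ((-5) − (-5)) / (1 − (-1)) = 0,
    intercept c = (-5) − m·(-1) = -5.
Extremal: y(x) = -5.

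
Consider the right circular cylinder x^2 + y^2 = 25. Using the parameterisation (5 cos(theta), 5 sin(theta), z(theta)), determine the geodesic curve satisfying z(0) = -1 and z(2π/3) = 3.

Parameterise the cylinder of radius R = 5 as
    r(θ) = (5 cos θ, 5 sin θ, z(θ)).
The arc-length element is
    ds = sqrt(25 + (dz/dθ)^2) dθ,
so the Lagrangian is L = sqrt(25 + z'^2).
L depends on z' only, not on z or θ, so ∂L/∂z = 0 and
    ∂L/∂z' = z' / sqrt(25 + z'^2).
The Euler-Lagrange equation gives
    d/dθ( z' / sqrt(25 + z'^2) ) = 0,
so z' is constant. Integrating once:
    z(θ) = a θ + b,
a helix on the cylinder (a straight line when the cylinder is unrolled). The constants a, b are determined by the endpoint conditions.
With endpoint conditions z(0) = -1 and z(2π/3) = 3: from z(0) = b we get b = -1, and a·2π/3 + -1 = 3 gives a = 6/π, so
    z(θ) = (6/π) θ − 1.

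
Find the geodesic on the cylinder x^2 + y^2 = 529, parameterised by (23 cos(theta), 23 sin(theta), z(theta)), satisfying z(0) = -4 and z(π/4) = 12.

Parameterise the cylinder of radius R = 23 as
    r(θ) = (23 cos θ, 23 sin θ, z(θ)).
The arc-length element is
    ds = sqrt(529 + (dz/dθ)^2) dθ,
so the Lagrangian is L = sqrt(529 + z'^2).
L depends on z' only, not on z or θ, so ∂L/∂z = 0 and
    ∂L/∂z' = z' / sqrt(529 + z'^2).
The Euler-Lagrange equation gives
    d/dθ( z' / sqrt(529 + z'^2) ) = 0,
so z' is constant. Integrating once:
    z(θ) = a θ + b,
a helix on the cylinder (a straight line when the cylinder is unrolled). The constants a, b are determined by the endpoint conditions.
With endpoint conditions z(0) = -4 and z(π/4) = 12: from z(0) = b we get b = -4, and a·π/4 + -4 = 12 gives a = 64/π, so
    z(θ) = (64/π) θ − 4.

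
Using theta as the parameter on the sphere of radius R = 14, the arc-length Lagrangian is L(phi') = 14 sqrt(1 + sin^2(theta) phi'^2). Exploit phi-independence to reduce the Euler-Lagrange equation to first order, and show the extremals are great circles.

On the sphere of radius R = 14 with spherical coordinates (θ, φ), the induced metric is
    ds^2 = 196(dθ^2 + sin^2(θ) dφ^2).
Parameterise by θ; the arc-length functional is
    J[φ] = ∫ 14 sqrt(1 + sin^2(θ) (dφ/dθ)^2) dθ,
so L = 14 sqrt(1 + sin^2(θ) φ'^2). Compute
    ∂L/∂φ = 0  (L has no explicit φ dependence),
    ∂L/∂φ' = 14 sin^2(θ) φ' / sqrt(1 + sin^2(θ) φ'^2).
Since ∂L/∂φ = 0, the Euler-Lagrange equation
    d/dθ(∂L/∂φ') − ∂L/∂φ = 0
reduces to d/dθ(∂L/∂φ') = 0, i.e. the momentum conjugate to φ is conserved:
    14 sin^2(θ) φ' / sqrt(1 + sin^2(θ) φ'^2) = C.
The overall factor of 14 is constant, so dividing through gives Clairaut's relation sin^2(θ) φ' / sqrt(1 + sin^2(θ) φ'^2) = C' (with C' = C/14). Solving for φ' and integrating gives the great-circle family
    cot(θ) = A cos(φ − φ_0),
i.e. the intersection of the sphere with a plane through the origin. The two constants A and φ_0 (equivalently C and one phase) are fixed by the two endpoint conditions.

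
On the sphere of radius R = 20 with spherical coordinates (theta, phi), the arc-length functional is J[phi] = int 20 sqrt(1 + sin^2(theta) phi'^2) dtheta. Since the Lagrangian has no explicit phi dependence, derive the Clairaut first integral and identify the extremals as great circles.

On the sphere of radius R = 20 with spherical coordinates (θ, φ), the induced metric is
    ds^2 = 400(dθ^2 + sin^2(θ) dφ^2).
Parameterise by θ; the arc-length functional is
    J[φ] = ∫ 20 sqrt(1 + sin^2(θ) (dφ/dθ)^2) dθ,
so L = 20 sqrt(1 + sin^2(θ) φ'^2). Compute
    ∂L/∂φ = 0  (L has no explicit φ dependence),
    ∂L/∂φ' = 20 sin^2(θ) φ' / sqrt(1 + sin^2(θ) φ'^2).
Since ∂L/∂φ = 0, the Euler-Lagrange equation
    d/dθ(∂L/∂φ') − ∂L/∂φ = 0
reduces to d/dθ(∂L/∂φ') = 0, i.e. the momentum conjugate to φ is conserved:
    20 sin^2(θ) φ' / sqrt(1 + sin^2(θ) φ'^2) = C.
The overall factor of 20 is constant, so dividing through gives Clairaut's relation sin^2(θ) φ' / sqrt(1 + sin^2(θ) φ'^2) = C' (with C' = C/20). Solving for φ' and integrating gives the great-circle family
    cot(θ) = A cos(φ − φ_0),
i.e. the intersection of the sphere with a plane through the origin. The two constants A and φ_0 (equivalently C and one phase) are fixed by the two endpoint conditions.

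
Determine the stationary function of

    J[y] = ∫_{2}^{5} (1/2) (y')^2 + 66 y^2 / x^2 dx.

The Lagrangian is L = (1/2) (y')^2 + 66 y^2 / x^2.
Compute ∂L/∂y = 132y/x^2, ∂L/∂y' = y'.
The Euler-Lagrange equation d/dx(∂L/∂y') − ∂L/∂y = 0 reduces to
    y'' − 132/x^2 · y = 0  (x > 0).
Its general solution is
    y(x) = A x^12 + B x^(-11),
with A, B fixed by the endpoint conditions.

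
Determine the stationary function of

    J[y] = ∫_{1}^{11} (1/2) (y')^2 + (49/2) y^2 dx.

The Lagrangian is L = (1/2) (y')^2 + (49/2) y^2.
Compute ∂L/∂y = 49y, ∂L/∂y' = y'.
The Euler-Lagrange equation d/dx(∂L/∂y') − ∂L/∂y = 0 reduces to
    y'' − 49 y = 0.
Its general solution is
    y(x) = A e^(7x) + B e^(−7x),
with A, B fixed by the endpoint conditions.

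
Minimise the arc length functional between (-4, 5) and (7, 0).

Arc-length functional: J[y] = ∫ sqrt(1 + (y')^2) dx.
Lagrangian L = sqrt(1 + (y')^2) has no explicit y dependence, so ∂L/∂y = 0 and the Euler-Lagrange equation gives
    d/dx( y' / sqrt(1 + (y')^2) ) = 0  ⇒  y' / sqrt(1 + (y')^2) = const.
Hence y' is constant, so y(x) is affine.
Fitting the endpoints (-4, 5) and (7, 0):
    slope m = (0 − 5) / (7 − (-4)) = -5/11,
    intercept c = 5 − m·(-4) = 35/11.
Extremal: y(x) = (-5/11) x + 35/11.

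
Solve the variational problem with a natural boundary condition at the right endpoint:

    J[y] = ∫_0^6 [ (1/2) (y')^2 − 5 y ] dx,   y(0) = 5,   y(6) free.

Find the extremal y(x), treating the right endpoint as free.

The Lagrangian L = (1/2) (y')^2 − 5 y gives
    ∂L/∂y = −5,   ∂L/∂y' = y'.
Euler-Lagrange: d/dx(y') − (−5) = 0, i.e. y'' + 5 = 0, so
    y(x) = −(5/2) x^2 + C1 x + C2.
Fixed left endpoint y(0) = 5 ⇒ C2 = 5.
The right endpoint x = 6 is free, so the natural (transversality) condition is ∂L/∂y' |_{x=6} = 0, i.e. y'(6) = 0.
Compute y'(x) = −5 x + C1, so y'(6) = −30 + C1 = 0 ⇒ C1 = 30.
Therefore the extremal is
    y(x) = −(5/2) x^2 + 30 x + 5.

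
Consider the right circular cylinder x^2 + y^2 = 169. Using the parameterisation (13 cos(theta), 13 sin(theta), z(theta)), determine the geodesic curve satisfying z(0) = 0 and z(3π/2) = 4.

Parameterise the cylinder of radius R = 13 as
    r(θ) = (13 cos θ, 13 sin θ, z(θ)).
The arc-length element is
    ds = sqrt(169 + (dz/dθ)^2) dθ,
so the Lagrangian is L = sqrt(169 + z'^2).
L depends on z' only, not on z or θ, so ∂L/∂z = 0 and
    ∂L/∂z' = z' / sqrt(169 + z'^2).
The Euler-Lagrange equation gives
    d/dθ( z' / sqrt(169 + z'^2) ) = 0,
so z' is constant. Integrating once:
    z(θ) = a θ + b,
a helix on the cylinder (a straight line when the cylinder is unrolled). The constants a, b are determined by the endpoint conditions.
With endpoint conditions z(0) = 0 and z(3π/2) = 4: from z(0) = b we get b = 0, and a·3π/2 + 0 = 4 gives a = 8/(3π), so
    z(θ) = (8/(3π)) θ.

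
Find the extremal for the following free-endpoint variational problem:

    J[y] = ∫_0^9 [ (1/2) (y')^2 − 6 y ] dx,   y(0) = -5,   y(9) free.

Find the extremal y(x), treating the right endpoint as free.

The Lagrangian L = (1/2) (y')^2 − 6 y gives
    ∂L/∂y = −6,   ∂L/∂y' = y'.
Euler-Lagrange: d/dx(y') − (−6) = 0, i.e. y'' + 6 = 0, so
    y(x) = −(6/2) x^2 + C1 x + C2.
Fixed left endpoint y(0) = -5 ⇒ C2 = -5.
The right endpoint x = 9 is free, so the natural (transversality) condition is ∂L/∂y' |_{x=9} = 0, i.e. y'(9) = 0.
Compute y'(x) = −6 x + C1, so y'(9) = −54 + C1 = 0 ⇒ C1 = 54.
Therefore the extremal is
    y(x) = −3 x^2 + 54 x − 5.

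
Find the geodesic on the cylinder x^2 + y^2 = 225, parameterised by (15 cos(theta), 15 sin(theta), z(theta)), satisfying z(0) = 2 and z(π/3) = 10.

Parameterise the cylinder of radius R = 15 as
    r(θ) = (15 cos θ, 15 sin θ, z(θ)).
The arc-length element is
    ds = sqrt(225 + (dz/dθ)^2) dθ,
so the Lagrangian is L = sqrt(225 + z'^2).
L depends on z' only, not on z or θ, so ∂L/∂z = 0 and
    ∂L/∂z' = z' / sqrt(225 + z'^2).
The Euler-Lagrange equation gives
    d/dθ( z' / sqrt(225 + z'^2) ) = 0,
so z' is constant. Integrating once:
    z(θ) = a θ + b,
a helix on the cylinder (a straight line when the cylinder is unrolled). The constants a, b are determined by the endpoint conditions.
With endpoint conditions z(0) = 2 and z(π/3) = 10: from z(0) = b we get b = 2, and a·π/3 + 2 = 10 gives a = 24/π, so
    z(θ) = (24/π) θ + 2.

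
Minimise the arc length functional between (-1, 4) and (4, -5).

Arc-length functional: J[y] = ∫ sqrt(1 + (y')^2) dx.
Lagrangian L = sqrt(1 + (y')^2) has no explicit y dependence, so ∂L/∂y = 0 and the Euler-Lagrange equation gives
    d/dx( y' / sqrt(1 + (y')^2) ) = 0  ⇒  y' / sqrt(1 + (y')^2) = const.
Hence y' is constant, so y(x) is affine.
Fitting the endpoints (-1, 4) and (4, -5):
    slope m = ((-5) − 4) / (4 − (-1)) = -9/5,
    intercept c = 4 − m·(-1) = 11/5.
Extremal: y(x) = (-9/5) x + 11/5.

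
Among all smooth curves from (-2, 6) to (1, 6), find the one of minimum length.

Arc-length functional: J[y] = ∫ sqrt(1 + (y')^2) dx.
Lagrangian L = sqrt(1 + (y')^2) has no explicit y dependence, so ∂L/∂y = 0 and the Euler-Lagrange equation gives
    d/dx( y' / sqrt(1 + (y')^2) ) = 0  ⇒  y' / sqrt(1 + (y')^2) = const.
Hence y' is constant, so y(x) is affine.
Fitting the endpoints (-2, 6) and (1, 6):
    slope m = (6 − 6) / (1 − (-2)) = 0,
    intercept c = 6 − m·(-2) = 6.
Extremal: y(x) = 6.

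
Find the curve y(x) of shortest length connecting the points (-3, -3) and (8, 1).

Arc-length functional: J[y] = ∫ sqrt(1 + (y')^2) dx.
Lagrangian L = sqrt(1 + (y')^2) has no explicit y dependence, so ∂L/∂y = 0 and the Euler-Lagrange equation gives
    d/dx( y' / sqrt(1 + (y')^2) ) = 0  ⇒  y' / sqrt(1 + (y')^2) = const.
Hence y' is constant, so y(x) is affine.
Fitting the endpoints (-3, -3) and (8, 1):
    slope m = (1 − (-3)) / (8 − (-3)) = 4/11,
    intercept c = (-3) − m·(-3) = -21/11.
Extremal: y(x) = (4/11) x - 21/11.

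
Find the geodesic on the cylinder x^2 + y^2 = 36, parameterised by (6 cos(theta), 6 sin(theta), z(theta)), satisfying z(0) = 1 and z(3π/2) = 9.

Parameterise the cylinder of radius R = 6 as
    r(θ) = (6 cos θ, 6 sin θ, z(θ)).
The arc-length element is
    ds = sqrt(36 + (dz/dθ)^2) dθ,
so the Lagrangian is L = sqrt(36 + z'^2).
L depends on z' only, not on z or θ, so ∂L/∂z = 0 and
    ∂L/∂z' = z' / sqrt(36 + z'^2).
The Euler-Lagrange equation gives
    d/dθ( z' / sqrt(36 + z'^2) ) = 0,
so z' is constant. Integrating once:
    z(θ) = a θ + b,
a helix on the cylinder (a straight line when the cylinder is unrolled). The constants a, b are determined by the endpoint conditions.
With endpoint conditions z(0) = 1 and z(3π/2) = 9: from z(0) = b we get b = 1, and a·3π/2 + 1 = 9 gives a = 16/(3π), so
    z(θ) = (16/(3π)) θ + 1.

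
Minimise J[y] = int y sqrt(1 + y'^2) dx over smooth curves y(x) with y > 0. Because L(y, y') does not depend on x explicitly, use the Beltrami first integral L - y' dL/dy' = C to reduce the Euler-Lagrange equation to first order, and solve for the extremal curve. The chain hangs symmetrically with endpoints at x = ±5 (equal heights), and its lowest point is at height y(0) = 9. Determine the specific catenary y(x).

The Lagrangian L(y, y') = y sqrt(1 + y'^2) has no explicit x dependence, so the Beltrami identity applies:
    L − y' ∂L/∂y' = C.
Compute ∂L/∂y' = y · y' / sqrt(1 + y'^2). Then
    L − y' ∂L/∂y'
    = y sqrt(1 + y'^2) − y · y'^2 / sqrt(1 + y'^2)
    = y (1 + y'^2 − y'^2) / sqrt(1 + y'^2)
    = y / sqrt(1 + y'^2) = C.
Squaring gives y^2 = C^2 (1 + y'^2), i.e.
    y'^2 = y^2 / C^2 − 1.
Separating variables,
    dy / sqrt(y^2 − C^2) = dx / C,
and integrating gives arccosh(y / C) = (x − a)/C, so
    y(x) = C cosh((x − a)/C),
the catenary. The constants C and a are fixed by the two endpoint conditions (and, for the hanging-chain problem, the length constraint selects C).
Now fit the given data. The endpoints x = ±5 are symmetric at equal height, so the catenary is even about its minimum: a = 0 and y(x) = C cosh(x/C). The lowest point is y(0) = C cosh(0) = C, and we are told y(0) = 9, so C = 9. Therefore
    y(x) = 9 cosh(x/9),
and at the endpoints
    y(±5) = 9 cosh(5/9).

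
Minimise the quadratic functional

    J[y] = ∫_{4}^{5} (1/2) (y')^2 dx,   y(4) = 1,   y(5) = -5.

The Lagrangian is L = (1/2) (y')^2.
Compute ∂L/∂y = 0, ∂L/∂y' = y'.
The Euler-Lagrange equation d/dx(∂L/∂y') − ∂L/∂y = 0 reduces to
    y'' = 0.
Its general solution is
    y(x) = A x + B,
with A, B fixed by the endpoint conditions.
Applying the endpoint conditions y(4) = 1 and y(5) = -5: solve A·4 + B = 1 and A·5 + B = -5. Subtracting gives A(5 − 4) = -5 − 1, so A = -6, and B = 1 − A·4 = 25. Therefore
    y(x) = -6 x + 25.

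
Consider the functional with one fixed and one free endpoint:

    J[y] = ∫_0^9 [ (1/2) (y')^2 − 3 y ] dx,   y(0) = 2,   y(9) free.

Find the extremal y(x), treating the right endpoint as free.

The Lagrangian L = (1/2) (y')^2 − 3 y gives
    ∂L/∂y = −3,   ∂L/∂y' = y'.
Euler-Lagrange: d/dx(y') − (−3) = 0, i.e. y'' + 3 = 0, so
    y(x) = −(3/2) x^2 + C1 x + C2.
Fixed left endpoint y(0) = 2 ⇒ C2 = 2.
The right endpoint x = 9 is free, so the natural (transversality) condition is ∂L/∂y' |_{x=9} = 0, i.e. y'(9) = 0.
Compute y'(x) = −3 x + C1, so y'(9) = −27 + C1 = 0 ⇒ C1 = 27.
Therefore the extremal is
    y(x) = −(3/2) x^2 + 27 x + 2.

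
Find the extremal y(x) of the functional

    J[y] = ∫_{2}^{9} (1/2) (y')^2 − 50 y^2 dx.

The Lagrangian is L = (1/2) (y')^2 − 50 y^2.
Compute ∂L/∂y = -100y, ∂L/∂y' = y'.
The Euler-Lagrange equation d/dx(∂L/∂y') − ∂L/∂y = 0 reduces to
    y'' + 100 y = 0.
Its general solution is
    y(x) = A sin(10x) + B cos(10x),
with A, B fixed by the endpoint conditions.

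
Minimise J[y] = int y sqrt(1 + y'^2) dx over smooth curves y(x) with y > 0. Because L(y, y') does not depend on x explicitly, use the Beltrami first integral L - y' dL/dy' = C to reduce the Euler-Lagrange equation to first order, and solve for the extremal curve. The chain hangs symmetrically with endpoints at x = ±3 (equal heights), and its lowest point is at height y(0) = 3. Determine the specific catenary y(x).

The Lagrangian L(y, y') = y sqrt(1 + y'^2) has no explicit x dependence, so the Beltrami identity applies:
    L − y' ∂L/∂y' = C.
Compute ∂L/∂y' = y · y' / sqrt(1 + y'^2). Then
    L − y' ∂L/∂y'
    = y sqrt(1 + y'^2) − y · y'^2 / sqrt(1 + y'^2)
    = y (1 + y'^2 − y'^2) / sqrt(1 + y'^2)
    = y / sqrt(1 + y'^2) = C.
Squaring gives y^2 = C^2 (1 + y'^2), i.e.
    y'^2 = y^2 / C^2 − 1.
Separating variables,
    dy / sqrt(y^2 − C^2) = dx / C,
and integrating gives arccosh(y / C) = (x − a)/C, so
    y(x) = C cosh((x − a)/C),
the catenary. The constants C and a are fixed by the two endpoint conditions (and, for the hanging-chain problem, the length constraint selects C).
Now fit the given data. The endpoints x = ±3 are symmetric at equal height, so the catenary is even about its minimum: a = 0 and y(x) = C cosh(x/C). The lowest point is y(0) = C cosh(0) = C, and we are told y(0) = 3, so C = 3. Therefore
    y(x) = 3 cosh(x/3),
and at the endpoints
    y(±3) = 3 cosh(3/3).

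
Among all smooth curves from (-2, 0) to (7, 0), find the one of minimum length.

Arc-length functional: J[y] = ∫ sqrt(1 + (y')^2) dx.
Lagrangian L = sqrt(1 + (y')^2) has no explicit y dependence, so ∂L/∂y = 0 and the Euler-Lagrange equation gives
    d/dx( y' / sqrt(1 + (y')^2) ) = 0  ⇒  y' / sqrt(1 + (y')^2) = const.
Hence y' is constant, so y(x) is affine.
Fitting the endpoints (-2, 0) and (7, 0):
    slope m = (0 − 0) / (7 − (-2)) = 0,
    intercept c = 0 − m·(-2) = 0.
Extremal: y(x) = 0.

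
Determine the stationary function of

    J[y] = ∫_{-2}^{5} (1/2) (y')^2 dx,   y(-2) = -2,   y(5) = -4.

The Lagrangian is L = (1/2) (y')^2.
Compute ∂L/∂y = 0, ∂L/∂y' = y'.
The Euler-Lagrange equation d/dx(∂L/∂y') − ∂L/∂y = 0 reduces to
    y'' = 0.
Its general solution is
    y(x) = A x + B,
with A, B fixed by the endpoint conditions.
Applying the endpoint conditions y(-2) = -2 and y(5) = -4: solve A·-2 + B = -2 and A·5 + B = -4. Subtracting gives A(5 − -2) = -4 − -2, so A = -2/7, and B = -2 − A·-2 = -18/7. Therefore
    y(x) = (-2/7) x - 18/7.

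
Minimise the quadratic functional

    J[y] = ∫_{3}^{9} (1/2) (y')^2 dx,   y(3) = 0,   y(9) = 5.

The Lagrangian is L = (1/2) (y')^2.
Compute ∂L/∂y = 0, ∂L/∂y' = y'.
The Euler-Lagrange equation d/dx(∂L/∂y') − ∂L/∂y = 0 reduces to
    y'' = 0.
Its general solution is
    y(x) = A x + B,
with A, B fixed by the endpoint conditions.
Applying the endpoint conditions y(3) = 0 and y(9) = 5: solve A·3 + B = 0 and A·9 + B = 5. Subtracting gives A(9 − 3) = 5 − 0, so A = 5/6, and B = 0 − A·3 = -5/2. Therefore
    y(x) = (5/6) x - 5/2.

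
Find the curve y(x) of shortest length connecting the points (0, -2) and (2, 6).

Arc-length functional: J[y] = ∫ sqrt(1 + (y')^2) dx.
Lagrangian L = sqrt(1 + (y')^2) has no explicit y dependence, so ∂L/∂y = 0 and the Euler-Lagrange equation gives
    d/dx( y' / sqrt(1 + (y')^2) ) = 0  ⇒  y' / sqrt(1 + (y')^2) = const.
Hence y' is constant, so y(x) is affine.
Fitting the endpoints (0, -2) and (2, 6):
    slope m = (6 − (-2)) / (2 − 0) = 4,
    intercept c = (-2) − m·0 = -2.
Extremal: y(x) = 4 x - 2.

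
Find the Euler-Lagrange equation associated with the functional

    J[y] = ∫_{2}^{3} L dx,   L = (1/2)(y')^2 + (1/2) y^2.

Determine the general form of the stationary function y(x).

The Lagrangian is L = (1/2)(y')^2 + (1/2) y^2.
∂L/∂y = y.
∂L/∂y' = y'.
The Euler-Lagrange equation d/dx(∂L/∂y') − ∂L/∂y = 0 becomes:
    y'' - y = 0
General solution: y(x) = A e^x + B e^(-x), where A and B are arbitrary constants fixed by the endpoint conditions.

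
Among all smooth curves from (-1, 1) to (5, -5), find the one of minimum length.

Arc-length functional: J[y] = ∫ sqrt(1 + (y')^2) dx.
Lagrangian L = sqrt(1 + (y')^2) has no explicit y dependence, so ∂L/∂y = 0 and the Euler-Lagrange equation gives
    d/dx( y' / sqrt(1 + (y')^2) ) = 0  ⇒  y' / sqrt(1 + (y')^2) = const.
Hence y' is constant, so y(x) is affine.
Fitting the endpoints (-1, 1) and (5, -5):
    slope m = ((-5) − 1) / (5 − (-1)) = -1,
    intercept c = 1 − m·(-1) = 0.
Extremal: y(x) = -x.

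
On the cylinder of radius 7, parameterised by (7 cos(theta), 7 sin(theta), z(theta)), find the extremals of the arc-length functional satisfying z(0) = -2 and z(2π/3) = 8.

Parameterise the cylinder of radius R = 7 as
    r(θ) = (7 cos θ, 7 sin θ, z(θ)).
The arc-length element is
    ds = sqrt(49 + (dz/dθ)^2) dθ,
so the Lagrangian is L = sqrt(49 + z'^2).
L depends on z' only, not on z or θ, so ∂L/∂z = 0 and
    ∂L/∂z' = z' / sqrt(49 + z'^2).
The Euler-Lagrange equation gives
    d/dθ( z' / sqrt(49 + z'^2) ) = 0,
so z' is constant. Integrating once:
    z(θ) = a θ + b,
a helix on the cylinder (a straight line when the cylinder is unrolled). The constants a, b are determined by the endpoint conditions.
With endpoint conditions z(0) = -2 and z(2π/3) = 8: from z(0) = b we get b = -2, and a·2π/3 + -2 = 8 gives a = 15/π, so
    z(θ) = (15/π) θ − 2.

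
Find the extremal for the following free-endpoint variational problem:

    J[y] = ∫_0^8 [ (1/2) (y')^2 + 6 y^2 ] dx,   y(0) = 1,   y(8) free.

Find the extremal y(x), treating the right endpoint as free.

The Lagrangian L = (1/2) (y')^2 + 6 y^2 gives
    ∂L/∂y = 12 y,   ∂L/∂y' = y'.
Euler-Lagrange: y'' − 12 y = 0.
With k = sqrt(12), the general solution is
    y(x) = A cosh(sqrt(12) x) + B sinh(sqrt(12) x).
Fixed left endpoint y(0) = 1 ⇒ A = 1.
The right endpoint x = 8 is free, so the natural (transversality) condition is ∂L/∂y' |_{x=8} = 0, i.e. y'(8) = 0.
Compute y'(x) = A k sinh(k x) + B k cosh(k x), so
    y'(8) = A k sinh(k·8) + B k cosh(k·8) = 0
    ⇒ B = −A tanh(k·8) = − tanh(sqrt(12)·8).
Therefore the extremal is
    y(x) = cosh(sqrt(12) x) − tanh(sqrt(12)·8) sinh(sqrt(12) x).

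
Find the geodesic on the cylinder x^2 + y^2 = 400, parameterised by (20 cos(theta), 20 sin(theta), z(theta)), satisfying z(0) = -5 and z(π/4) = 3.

Parameterise the cylinder of radius R = 20 as
    r(θ) = (20 cos θ, 20 sin θ, z(θ)).
The arc-length element is
    ds = sqrt(400 + (dz/dθ)^2) dθ,
so the Lagrangian is L = sqrt(400 + z'^2).
L depends on z' only, not on z or θ, so ∂L/∂z = 0 and
    ∂L/∂z' = z' / sqrt(400 + z'^2).
The Euler-Lagrange equation gives
    d/dθ( z' / sqrt(400 + z'^2) ) = 0,
so z' is constant. Integrating once:
    z(θ) = a θ + b,
a helix on the cylinder (a straight line when the cylinder is unrolled). The constants a, b are determined by the endpoint conditions.
With endpoint conditions z(0) = -5 and z(π/4) = 3: from z(0) = b we get b = -5, and a·π/4 + -5 = 3 gives a = 32/π, so
    z(θ) = (32/π) θ − 5.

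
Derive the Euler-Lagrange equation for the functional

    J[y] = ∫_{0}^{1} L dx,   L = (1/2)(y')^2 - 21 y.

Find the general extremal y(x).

The Lagrangian is L = (1/2)(y')^2 - 21 y.
∂L/∂y = -21.
∂L/∂y' = y'.
The Euler-Lagrange equation d/dx(∂L/∂y') − ∂L/∂y = 0 becomes:
    y'' + 21 = 0
General solution: y(x) = -(21/2) x^2 + A x + B, where A and B are arbitrary constants fixed by the endpoint conditions.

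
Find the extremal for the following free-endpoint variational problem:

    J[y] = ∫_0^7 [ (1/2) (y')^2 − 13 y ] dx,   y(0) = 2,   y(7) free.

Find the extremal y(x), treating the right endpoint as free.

The Lagrangian L = (1/2) (y')^2 − 13 y gives
    ∂L/∂y = −13,   ∂L/∂y' = y'.
Euler-Lagrange: d/dx(y') − (−13) = 0, i.e. y'' + 13 = 0, so
    y(x) = −(13/2) x^2 + C1 x + C2.
Fixed left endpoint y(0) = 2 ⇒ C2 = 2.
The right endpoint x = 7 is free, so the natural (transversality) condition is ∂L/∂y' |_{x=7} = 0, i.e. y'(7) = 0.
Compute y'(x) = −13 x + C1, so y'(7) = −91 + C1 = 0 ⇒ C1 = 91.
Therefore the extremal is
    y(x) = −(13/2) x^2 + 91 x + 2.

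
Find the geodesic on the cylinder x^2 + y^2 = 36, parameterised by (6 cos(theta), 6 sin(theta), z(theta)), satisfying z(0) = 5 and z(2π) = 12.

Parameterise the cylinder of radius R = 6 as
    r(θ) = (6 cos θ, 6 sin θ, z(θ)).
The arc-length element is
    ds = sqrt(36 + (dz/dθ)^2) dθ,
so the Lagrangian is L = sqrt(36 + z'^2).
L depends on z' only, not on z or θ, so ∂L/∂z = 0 and
    ∂L/∂z' = z' / sqrt(36 + z'^2).
The Euler-Lagrange equation gives
    d/dθ( z' / sqrt(36 + z'^2) ) = 0,
so z' is constant. Integrating once:
    z(θ) = a θ + b,
a helix on the cylinder (a straight line when the cylinder is unrolled). The constants a, b are determined by the endpoint conditions.
With endpoint conditions z(0) = 5 and z(2π) = 12: from z(0) = b we get b = 5, and a·2π + 5 = 12 gives a = 7/(2π), so
    z(θ) = (7/(2π)) θ + 5.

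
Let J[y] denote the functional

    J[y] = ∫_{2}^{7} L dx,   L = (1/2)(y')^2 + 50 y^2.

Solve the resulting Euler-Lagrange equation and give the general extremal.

The Lagrangian is L = (1/2)(y')^2 + 50 y^2.
∂L/∂y = 100y.
∂L/∂y' = y'.
The Euler-Lagrange equation d/dx(∂L/∂y') − ∂L/∂y = 0 becomes:
    y'' - 100 y = 0
General solution: y(x) = A e^(10x) + B e^(-10x), where A and B are arbitrary constants fixed by the endpoint conditions.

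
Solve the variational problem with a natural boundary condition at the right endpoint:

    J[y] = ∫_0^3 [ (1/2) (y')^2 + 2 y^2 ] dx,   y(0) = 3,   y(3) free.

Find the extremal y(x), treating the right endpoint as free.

The Lagrangian L = (1/2) (y')^2 + 2 y^2 gives
    ∂L/∂y = 4 y,   ∂L/∂y' = y'.
Euler-Lagrange: y'' − 4 y = 0.
With k = 2, the general solution is
    y(x) = A cosh(2 x) + B sinh(2 x).
Fixed left endpoint y(0) = 3 ⇒ A = 3.
The right endpoint x = 3 is free, so the natural (transversality) condition is ∂L/∂y' |_{x=3} = 0, i.e. y'(3) = 0.
Compute y'(x) = A k sinh(k x) + B k cosh(k x), so
    y'(3) = A k sinh(k·3) + B k cosh(k·3) = 0
    ⇒ B = −A tanh(k·3) = − 3 tanh(2·3).
Therefore the extremal is
    y(x) = 3 cosh(2 x) − 3 tanh(2·3) sinh(2 x).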